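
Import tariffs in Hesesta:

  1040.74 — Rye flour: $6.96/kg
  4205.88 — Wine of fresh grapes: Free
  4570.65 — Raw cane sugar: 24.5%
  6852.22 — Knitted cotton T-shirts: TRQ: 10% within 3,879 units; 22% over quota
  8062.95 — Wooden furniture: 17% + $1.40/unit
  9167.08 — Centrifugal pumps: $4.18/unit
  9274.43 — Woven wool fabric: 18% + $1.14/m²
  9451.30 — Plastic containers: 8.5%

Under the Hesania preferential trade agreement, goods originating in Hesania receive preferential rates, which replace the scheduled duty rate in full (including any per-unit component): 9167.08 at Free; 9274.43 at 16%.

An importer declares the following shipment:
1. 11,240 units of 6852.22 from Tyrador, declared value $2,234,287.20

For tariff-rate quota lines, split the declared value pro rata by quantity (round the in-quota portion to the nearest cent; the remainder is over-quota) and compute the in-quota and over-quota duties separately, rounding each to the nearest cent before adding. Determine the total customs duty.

$399,015.07

Line 1 (6852.22, Tyrador, 11,240 units, $2,234,287.20):
Code 6852.22 is under a tariff-rate quota (threshold 3,879 units). In-quota: 3,879 units at 10%; over-quota: 7,361 units at 22%.
Pro-rata value split: in-quota = $2,234,287.20 × 3,879/11,240 = $771,067.62; over-quota = $2,234,287.20 − $771,067.62 = $1,463,219.58.
In-quota duty = $771,067.62 × 10% = $77,106.76. Over-quota duty = $1,463,219.58 × 22% = $321,908.31.
Line duty = $77,106.76 + $321,908.31 = $399,015.07.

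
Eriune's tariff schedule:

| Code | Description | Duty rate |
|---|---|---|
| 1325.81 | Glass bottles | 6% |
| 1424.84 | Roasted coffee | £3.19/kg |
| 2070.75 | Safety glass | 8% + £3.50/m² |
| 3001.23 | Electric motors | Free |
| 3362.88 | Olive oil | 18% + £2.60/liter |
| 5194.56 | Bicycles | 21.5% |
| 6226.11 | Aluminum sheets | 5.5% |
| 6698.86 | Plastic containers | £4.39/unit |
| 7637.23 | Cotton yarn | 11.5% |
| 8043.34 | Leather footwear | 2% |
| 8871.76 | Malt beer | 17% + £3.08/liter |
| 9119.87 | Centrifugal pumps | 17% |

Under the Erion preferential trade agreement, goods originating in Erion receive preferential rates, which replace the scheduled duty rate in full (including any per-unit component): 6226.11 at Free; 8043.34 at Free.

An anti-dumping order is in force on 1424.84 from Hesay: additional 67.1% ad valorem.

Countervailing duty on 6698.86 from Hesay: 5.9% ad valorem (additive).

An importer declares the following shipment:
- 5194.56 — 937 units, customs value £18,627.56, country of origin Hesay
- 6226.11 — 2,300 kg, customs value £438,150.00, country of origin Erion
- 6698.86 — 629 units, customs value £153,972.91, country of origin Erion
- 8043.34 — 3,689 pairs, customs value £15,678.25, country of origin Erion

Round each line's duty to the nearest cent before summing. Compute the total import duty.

£6,766.24

Line 1 (5194.56, Hesay, 937 units, £18,627.56):
Base rate for 5194.56 is 21.5%.
Duty = £18,627.56 × 21.5% = £4,004.93.
Line 2 (6226.11, Erion, 2,300 kg, £438,150.00):
Base rate for 6226.11 is 5.5%.
Origin Erion qualifies under the Eriune–Erion agreement and 6226.11 is covered: preferential rate Free applies instead.
Duty = £438,150.00 × 0% = £0.00.
Line 3 (6698.86, Erion, 629 units, £153,972.91):
Base rate for 6698.86 is £4.39/unit.
Origin Erion is the FTA partner but 6698.86 is not on the preference list; base rate stands.
The additional-duty order on 6698.86 targets Hesay, not Erion; it does not apply.
Duty = 629 × £4.39 = £2,761.31.
Line 4 (8043.34, Erion, 3,689 pairs, £15,678.25):
Base rate for 8043.34 is 2%.
Origin Erion qualifies under the Eriune–Erion agreement and 8043.34 is covered: preferential rate Free applies instead.
Duty = £15,678.25 × 0% = £0.00.
Total = £4,004.93 + £0.00 + £2,761.31 + £0.00 = £6,766.24.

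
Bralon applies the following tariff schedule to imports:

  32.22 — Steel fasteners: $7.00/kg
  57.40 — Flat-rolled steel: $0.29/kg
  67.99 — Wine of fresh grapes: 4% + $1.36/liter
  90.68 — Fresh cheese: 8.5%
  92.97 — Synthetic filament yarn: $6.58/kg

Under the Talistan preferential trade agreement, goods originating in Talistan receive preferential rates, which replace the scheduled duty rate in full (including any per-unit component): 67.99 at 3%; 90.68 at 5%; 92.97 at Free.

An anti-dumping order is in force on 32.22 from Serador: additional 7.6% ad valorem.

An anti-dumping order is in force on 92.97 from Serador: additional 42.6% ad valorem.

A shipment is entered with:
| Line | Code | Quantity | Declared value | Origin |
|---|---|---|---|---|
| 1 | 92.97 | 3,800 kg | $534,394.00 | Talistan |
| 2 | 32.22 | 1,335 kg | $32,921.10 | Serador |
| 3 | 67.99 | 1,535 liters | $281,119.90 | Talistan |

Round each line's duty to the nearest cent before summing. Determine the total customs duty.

Line 1 (92.97, Talistan, 3,800 kg, $534,394.00):
Base rate for 92.97 is $6.58/kg.
Origin Talistan qualifies under the Bralon–Talistan agreement and 92.97 is covered: preferential rate Free applies instead.
The additional-duty order on 92.97 targets Serador, not Talistan; it does not apply.
Duty = $534,394.00 × 0% = $0.00.
Line 2 (32.22, Serador, 1,335 kg, $32,921.10):
Base rate for 32.22 is $7.00/kg.
Additional duty on 32.22 from Serador: +7.6% ad valorem. Applied ad valorem rate = 7.6%.
Duty = $32,921.10 × 7.6% + 1,335 × $7.00 = $11,847.00.
Line 3 (67.99, Talistan, 1,535 liters, $281,119.90):
Base rate for 67.99 is 4% + $1.36/liter.
Origin Talistan qualifies under the Bralon–Talistan agreement and 67.99 is covered: preferential rate 3% applies instead.
Duty = $281,119.90 × 3% = $8,433.60.
Total = $0.00 + $11,847.00 + $8,433.60 = $20,280.60.

$20,280.60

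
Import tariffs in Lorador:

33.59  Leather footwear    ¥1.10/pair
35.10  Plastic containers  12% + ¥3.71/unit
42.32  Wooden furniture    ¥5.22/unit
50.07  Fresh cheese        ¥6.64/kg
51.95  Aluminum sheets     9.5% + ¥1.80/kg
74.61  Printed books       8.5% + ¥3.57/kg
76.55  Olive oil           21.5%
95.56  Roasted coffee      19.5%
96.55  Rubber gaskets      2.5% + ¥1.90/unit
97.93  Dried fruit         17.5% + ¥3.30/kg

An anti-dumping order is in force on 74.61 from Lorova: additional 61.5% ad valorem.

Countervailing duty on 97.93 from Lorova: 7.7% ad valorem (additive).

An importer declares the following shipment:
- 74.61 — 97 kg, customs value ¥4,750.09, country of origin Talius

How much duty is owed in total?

Line 1 (74.61, Talius, 97 kg, ¥4,750.09):
Base rate for 74.61 is 8.5% + ¥3.57/kg.
The additional-duty order on 74.61 targets Lorova, not Talius; it does not apply.
Duty = ¥4,750.09 × 8.5% + 97 × ¥3.57 = ¥750.05.

¥750.05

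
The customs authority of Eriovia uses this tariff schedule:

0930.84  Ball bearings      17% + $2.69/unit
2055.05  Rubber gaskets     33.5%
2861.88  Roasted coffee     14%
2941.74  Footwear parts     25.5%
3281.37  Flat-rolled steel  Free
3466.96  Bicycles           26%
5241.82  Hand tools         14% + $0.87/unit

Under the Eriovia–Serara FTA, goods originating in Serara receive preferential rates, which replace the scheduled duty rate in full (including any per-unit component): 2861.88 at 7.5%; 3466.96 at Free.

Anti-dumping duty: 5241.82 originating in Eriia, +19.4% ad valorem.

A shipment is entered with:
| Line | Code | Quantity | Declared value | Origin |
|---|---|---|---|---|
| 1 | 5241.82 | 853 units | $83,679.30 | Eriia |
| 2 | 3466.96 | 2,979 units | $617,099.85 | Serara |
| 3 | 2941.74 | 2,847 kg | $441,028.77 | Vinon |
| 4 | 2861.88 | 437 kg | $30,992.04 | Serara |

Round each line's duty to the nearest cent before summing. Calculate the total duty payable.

Line 1 (5241.82, Eriia, 853 units, $83,679.30):
Base rate for 5241.82 is 14% + $0.87/unit.
Additional duty on 5241.82 from Eriia: +19.4%. Applied ad valorem rate: 14% + 19.4% = 33.4%.
Duty = $83,679.30 × 33.4% + 853 × $0.87 = $28,691.00.
Line 2 (3466.96, Serara, 2,979 units, $617,099.85):
Base rate for 3466.96 is 26%.
Origin Serara qualifies under the Eriovia–Serara agreement and 3466.96 is covered: preferential rate Free applies instead.
Duty = $617,099.85 × 0% = $0.00.
Line 3 (2941.74, Vinon, 2,847 kg, $441,028.77):
Base rate for 2941.74 is 25.5%.
Duty = $441,028.77 × 25.5% = $112,462.34.
Line 4 (2861.88, Serara, 437 kg, $30,992.04):
Base rate for 2861.88 is 14%.
Origin Serara qualifies under the Eriovia–Serara agreement and 2861.88 is covered: preferential rate 7.5% applies instead.
Duty = $30,992.04 × 7.5% = $2,324.40.
Total = $28,691.00 + $0.00 + $112,462.34 + $2,324.40 = $143,477.74.

$143,477.74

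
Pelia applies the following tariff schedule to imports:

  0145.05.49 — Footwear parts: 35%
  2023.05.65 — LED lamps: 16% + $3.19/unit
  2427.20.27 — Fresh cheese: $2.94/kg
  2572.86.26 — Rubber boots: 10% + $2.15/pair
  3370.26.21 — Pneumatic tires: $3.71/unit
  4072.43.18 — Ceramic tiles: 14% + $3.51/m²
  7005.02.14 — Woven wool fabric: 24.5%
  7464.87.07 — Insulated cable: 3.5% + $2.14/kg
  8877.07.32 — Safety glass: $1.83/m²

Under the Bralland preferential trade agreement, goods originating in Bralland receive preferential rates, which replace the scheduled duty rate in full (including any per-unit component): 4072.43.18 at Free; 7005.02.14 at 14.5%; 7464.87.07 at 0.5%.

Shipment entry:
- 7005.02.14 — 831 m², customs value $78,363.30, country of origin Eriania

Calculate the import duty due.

$19,199.01

Line 1 (7005.02.14, Eriania, 831 m², $78,363.30):
Base rate for 7005.02.14 is 24.5%.
7005.02.14 has an FTA preferential rate, but origin Eriania is not Bralland; base rate stands.
Duty = $78,363.30 × 24.5% = $19,199.01.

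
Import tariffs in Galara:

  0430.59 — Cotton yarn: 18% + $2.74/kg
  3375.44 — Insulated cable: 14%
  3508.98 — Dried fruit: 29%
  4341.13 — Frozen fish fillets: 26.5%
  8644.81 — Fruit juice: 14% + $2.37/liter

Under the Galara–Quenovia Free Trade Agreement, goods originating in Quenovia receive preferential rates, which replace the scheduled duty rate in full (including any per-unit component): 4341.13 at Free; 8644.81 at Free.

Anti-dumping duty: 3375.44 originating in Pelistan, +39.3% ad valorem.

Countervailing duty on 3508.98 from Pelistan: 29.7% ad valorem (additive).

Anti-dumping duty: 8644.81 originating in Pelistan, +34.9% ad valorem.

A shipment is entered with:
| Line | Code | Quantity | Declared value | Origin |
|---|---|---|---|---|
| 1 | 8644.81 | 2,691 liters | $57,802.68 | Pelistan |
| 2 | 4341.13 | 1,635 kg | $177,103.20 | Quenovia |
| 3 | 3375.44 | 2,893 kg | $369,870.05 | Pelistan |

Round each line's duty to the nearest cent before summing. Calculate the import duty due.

$231,783.92

Line 1 (8644.81, Pelistan, 2,691 liters, $57,802.68):
Base rate for 8644.81 is 14% + $2.37/liter.
8644.81 has an FTA preferential rate, but origin Pelistan is not Quenovia; base rate stands.
Additional duty on 8644.81 from Pelistan: +34.9%. Applied ad valorem rate: 14% + 34.9% = 48.9%.
Duty = $57,802.68 × 48.9% + 2,691 × $2.37 = $34,643.18.
Line 2 (4341.13, Quenovia, 1,635 kg, $177,103.20):
Base rate for 4341.13 is 26.5%.
Origin Quenovia qualifies under the Galara–Quenovia agreement and 4341.13 is covered: preferential rate Free applies instead.
Duty = $177,103.20 × 0% = $0.00.
Line 3 (3375.44, Pelistan, 2,893 kg, $369,870.05):
Base rate for 3375.44 is 14%.
Additional duty on 3375.44 from Pelistan: +39.3%. Applied ad valorem rate: 14% + 39.3% = 53.3%.
Duty = $369,870.05 × 53.3% = $197,140.74.
Total = $34,643.18 + $0.00 + $197,140.74 = $231,783.92.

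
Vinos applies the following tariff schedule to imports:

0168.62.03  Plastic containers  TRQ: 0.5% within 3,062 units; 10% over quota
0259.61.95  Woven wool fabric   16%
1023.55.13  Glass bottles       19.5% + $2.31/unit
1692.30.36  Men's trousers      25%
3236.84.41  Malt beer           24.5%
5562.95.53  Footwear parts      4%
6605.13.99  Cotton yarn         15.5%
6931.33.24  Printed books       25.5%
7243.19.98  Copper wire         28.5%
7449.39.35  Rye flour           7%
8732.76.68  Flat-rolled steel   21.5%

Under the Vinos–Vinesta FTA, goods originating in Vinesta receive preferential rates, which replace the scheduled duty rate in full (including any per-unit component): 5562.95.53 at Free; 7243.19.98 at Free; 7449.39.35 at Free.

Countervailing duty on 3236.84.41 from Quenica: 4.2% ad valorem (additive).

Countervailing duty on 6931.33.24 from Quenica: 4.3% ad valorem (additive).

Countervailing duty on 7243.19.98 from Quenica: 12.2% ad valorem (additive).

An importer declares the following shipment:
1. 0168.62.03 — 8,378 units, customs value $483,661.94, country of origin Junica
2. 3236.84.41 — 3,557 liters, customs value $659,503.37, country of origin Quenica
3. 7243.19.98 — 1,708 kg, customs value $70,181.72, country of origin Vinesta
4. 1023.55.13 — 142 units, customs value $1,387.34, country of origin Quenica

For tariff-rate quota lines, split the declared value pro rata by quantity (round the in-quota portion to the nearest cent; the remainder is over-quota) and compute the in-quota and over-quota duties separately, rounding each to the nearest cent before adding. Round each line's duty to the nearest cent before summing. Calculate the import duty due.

$221,449.14

Line 1 (0168.62.03, Junica, 8,378 units, $483,661.94):
Code 0168.62.03 is under a tariff-rate quota (threshold 3,062 units). In-quota: 3,062 units at 0.5%; over-quota: 5,316 units at 10%.
Pro-rata value split: in-quota = $483,661.94 × 3,062/8,378 = $176,769.26; over-quota = $483,661.94 − $176,769.26 = $306,892.68.
In-quota duty = $176,769.26 × 0.5% = $883.85. Over-quota duty = $306,892.68 × 10% = $30,689.27.
Line duty = $883.85 + $30,689.27 = $31,573.12.
Line 2 (3236.84.41, Quenica, 3,557 liters, $659,503.37):
Base rate for 3236.84.41 is 24.5%.
Additional duty on 3236.84.41 from Quenica: +4.2%. Applied ad valorem rate: 24.5% + 4.2% = 28.7%.
Duty = $659,503.37 × 28.7% = $189,277.47.
Line 3 (7243.19.98, Vinesta, 1,708 kg, $70,181.72):
Base rate for 7243.19.98 is 28.5%.
Origin Vinesta qualifies under the Vinos–Vinesta agreement and 7243.19.98 is covered: preferential rate Free applies instead.
The additional-duty order on 7243.19.98 targets Quenica, not Vinesta; it does not apply.
Duty = $70,181.72 × 0% = $0.00.
Line 4 (1023.55.13, Quenica, 142 units, $1,387.34):
Base rate for 1023.55.13 is 19.5% + $2.31/unit.
Duty = $1,387.34 × 19.5% + 142 × $2.31 = $598.55.
Total = $31,573.12 + $189,277.47 + $0.00 + $598.55 = $221,449.14.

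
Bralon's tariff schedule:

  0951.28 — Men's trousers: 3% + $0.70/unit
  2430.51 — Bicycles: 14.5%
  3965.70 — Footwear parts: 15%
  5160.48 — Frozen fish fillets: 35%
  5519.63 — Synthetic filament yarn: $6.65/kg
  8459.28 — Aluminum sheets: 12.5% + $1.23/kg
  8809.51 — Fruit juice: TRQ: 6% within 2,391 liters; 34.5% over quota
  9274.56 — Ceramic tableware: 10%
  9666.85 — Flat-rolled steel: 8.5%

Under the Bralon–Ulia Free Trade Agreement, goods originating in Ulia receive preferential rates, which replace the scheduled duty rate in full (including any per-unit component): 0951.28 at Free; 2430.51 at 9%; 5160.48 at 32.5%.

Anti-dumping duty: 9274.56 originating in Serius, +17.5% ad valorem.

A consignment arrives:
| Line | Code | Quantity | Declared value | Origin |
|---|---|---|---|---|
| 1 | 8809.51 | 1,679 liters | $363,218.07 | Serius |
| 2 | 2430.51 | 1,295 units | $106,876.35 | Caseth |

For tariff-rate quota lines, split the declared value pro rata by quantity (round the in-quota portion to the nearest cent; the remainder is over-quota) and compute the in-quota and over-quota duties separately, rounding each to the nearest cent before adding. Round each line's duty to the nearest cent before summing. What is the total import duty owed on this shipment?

Line 1 (8809.51, Serius, 1,679 liters, $363,218.07):
Code 8809.51 is under a tariff-rate quota (threshold 2,391 liters). Quantity 1,679 liters is within the quota, so the in-quota rate 6% applies to the full value.
Duty = $363,218.07 × 6% = $21,793.08.
Line 2 (2430.51, Caseth, 1,295 units, $106,876.35):
Base rate for 2430.51 is 14.5%.
2430.51 has an FTA preferential rate, but origin Caseth is not Ulia; base rate stands.
Duty = $106,876.35 × 14.5% = $15,497.07.
Total = $21,793.08 + $15,497.07 = $37,290.15.

$37,290.15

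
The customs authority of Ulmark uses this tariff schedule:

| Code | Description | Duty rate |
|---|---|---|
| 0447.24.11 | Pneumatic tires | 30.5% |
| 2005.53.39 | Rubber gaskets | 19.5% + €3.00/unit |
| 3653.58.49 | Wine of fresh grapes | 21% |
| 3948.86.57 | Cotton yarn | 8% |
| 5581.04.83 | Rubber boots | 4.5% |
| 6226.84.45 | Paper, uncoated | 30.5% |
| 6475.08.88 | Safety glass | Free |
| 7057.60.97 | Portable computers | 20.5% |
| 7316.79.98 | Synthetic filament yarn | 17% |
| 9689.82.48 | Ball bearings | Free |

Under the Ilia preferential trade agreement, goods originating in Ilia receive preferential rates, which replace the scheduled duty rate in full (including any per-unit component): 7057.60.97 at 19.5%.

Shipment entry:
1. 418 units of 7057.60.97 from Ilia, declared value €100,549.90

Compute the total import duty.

Line 1 (7057.60.97, Ilia, 418 units, €100,549.90):
Base rate for 7057.60.97 is 20.5%.
Origin Ilia qualifies under the Ulmark–Ilia agreement and 7057.60.97 is covered: preferential rate 19.5% applies instead.
Duty = €100,549.90 × 19.5% = €19,607.23.

€19,607.23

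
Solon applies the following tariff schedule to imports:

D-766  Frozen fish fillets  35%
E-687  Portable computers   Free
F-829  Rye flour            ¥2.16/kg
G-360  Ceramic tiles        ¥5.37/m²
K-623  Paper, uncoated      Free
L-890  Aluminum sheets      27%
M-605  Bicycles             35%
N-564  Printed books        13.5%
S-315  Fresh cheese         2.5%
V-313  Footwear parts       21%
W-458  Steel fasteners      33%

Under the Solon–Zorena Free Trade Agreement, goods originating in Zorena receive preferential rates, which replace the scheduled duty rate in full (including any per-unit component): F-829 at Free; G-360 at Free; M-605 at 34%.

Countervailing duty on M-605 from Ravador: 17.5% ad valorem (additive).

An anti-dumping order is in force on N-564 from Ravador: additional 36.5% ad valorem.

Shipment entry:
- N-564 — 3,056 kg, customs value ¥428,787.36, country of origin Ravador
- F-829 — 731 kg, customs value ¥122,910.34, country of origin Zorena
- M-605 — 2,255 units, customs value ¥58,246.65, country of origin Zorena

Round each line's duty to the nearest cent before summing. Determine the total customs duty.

¥234,197.54

Line 1 (N-564, Ravador, 3,056 kg, ¥428,787.36):
Base rate for N-564 is 13.5%.
Additional duty on N-564 from Ravador: +36.5%. Applied ad valorem rate: 13.5% + 36.5% = 50%.
Duty = ¥428,787.36 × 50% = ¥214,393.68.
Line 2 (F-829, Zorena, 731 kg, ¥122,910.34):
Base rate for F-829 is ¥2.16/kg.
Origin Zorena qualifies under the Solon–Zorena agreement and F-829 is covered: preferential rate Free applies instead.
Duty = ¥122,910.34 × 0% = ¥0.00.
Line 3 (M-605, Zorena, 2,255 units, ¥58,246.65):
Base rate for M-605 is 35%.
Origin Zorena qualifies under the Solon–Zorena agreement and M-605 is covered: preferential rate 34% applies instead.
The additional-duty order on M-605 targets Ravador, not Zorena; it does not apply.
Duty = ¥58,246.65 × 34% = ¥19,803.86.
Total = ¥214,393.68 + ¥0.00 + ¥19,803.86 = ¥234,197.54.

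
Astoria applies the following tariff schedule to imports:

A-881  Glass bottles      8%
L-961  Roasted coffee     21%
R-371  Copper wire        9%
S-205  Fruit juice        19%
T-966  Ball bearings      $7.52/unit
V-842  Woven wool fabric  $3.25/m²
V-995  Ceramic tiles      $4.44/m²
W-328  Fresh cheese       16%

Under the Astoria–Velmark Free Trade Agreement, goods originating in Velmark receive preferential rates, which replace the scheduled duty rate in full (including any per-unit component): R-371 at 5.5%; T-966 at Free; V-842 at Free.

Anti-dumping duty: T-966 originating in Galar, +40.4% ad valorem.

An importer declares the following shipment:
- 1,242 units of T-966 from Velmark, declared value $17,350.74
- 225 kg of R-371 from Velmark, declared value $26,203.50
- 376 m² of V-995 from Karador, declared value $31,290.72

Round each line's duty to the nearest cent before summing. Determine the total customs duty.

$3,110.63

Line 1 (T-966, Velmark, 1,242 units, $17,350.74):
Base rate for T-966 is $7.52/unit.
Origin Velmark qualifies under the Astoria–Velmark agreement and T-966 is covered: preferential rate Free applies instead.
The additional-duty order on T-966 targets Galar, not Velmark; it does not apply.
Duty = $17,350.74 × 0% = $0.00.
Line 2 (R-371, Velmark, 225 kg, $26,203.50):
Base rate for R-371 is 9%.
Origin Velmark qualifies under the Astoria–Velmark agreement and R-371 is covered: preferential rate 5.5% applies instead.
Duty = $26,203.50 × 5.5% = $1,441.19.
Line 3 (V-995, Karador, 376 m², $31,290.72):
Base rate for V-995 is $4.44/m².
Duty = 376 × $4.44 = $1,669.44.
Total = $0.00 + $1,441.19 + $1,669.44 = $3,110.63.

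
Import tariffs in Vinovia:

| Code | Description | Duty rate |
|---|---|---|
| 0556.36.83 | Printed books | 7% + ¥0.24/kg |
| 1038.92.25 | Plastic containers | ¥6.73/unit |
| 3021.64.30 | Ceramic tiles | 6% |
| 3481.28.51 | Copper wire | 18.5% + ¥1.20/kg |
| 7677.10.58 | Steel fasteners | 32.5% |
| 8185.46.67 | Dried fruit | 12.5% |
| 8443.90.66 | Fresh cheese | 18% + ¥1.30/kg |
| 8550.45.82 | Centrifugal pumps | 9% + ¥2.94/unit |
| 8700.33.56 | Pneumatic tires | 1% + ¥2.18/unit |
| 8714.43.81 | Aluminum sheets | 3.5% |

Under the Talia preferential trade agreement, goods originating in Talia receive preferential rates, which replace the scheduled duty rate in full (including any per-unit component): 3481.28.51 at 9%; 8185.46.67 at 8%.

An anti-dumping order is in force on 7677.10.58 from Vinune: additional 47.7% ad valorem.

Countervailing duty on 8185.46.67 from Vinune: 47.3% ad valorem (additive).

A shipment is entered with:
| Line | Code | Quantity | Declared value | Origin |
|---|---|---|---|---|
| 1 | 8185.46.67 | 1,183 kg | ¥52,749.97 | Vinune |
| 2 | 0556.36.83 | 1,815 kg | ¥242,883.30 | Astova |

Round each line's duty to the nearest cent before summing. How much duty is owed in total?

¥48,981.91

Line 1 (8185.46.67, Vinune, 1,183 kg, ¥52,749.97):
Base rate for 8185.46.67 is 12.5%.
8185.46.67 has an FTA preferential rate, but origin Vinune is not Talia; base rate stands.
Additional duty on 8185.46.67 from Vinune: +47.3%. Applied ad valorem rate: 12.5% + 47.3% = 59.8%.
Duty = ¥52,749.97 × 59.8% = ¥31,544.48.
Line 2 (0556.36.83, Astova, 1,815 kg, ¥242,883.30):
Base rate for 0556.36.83 is 7% + ¥0.24/kg.
Duty = ¥242,883.30 × 7% + 1,815 × ¥0.24 = ¥17,437.43.
Total = ¥31,544.48 + ¥17,437.43 = ¥48,981.91.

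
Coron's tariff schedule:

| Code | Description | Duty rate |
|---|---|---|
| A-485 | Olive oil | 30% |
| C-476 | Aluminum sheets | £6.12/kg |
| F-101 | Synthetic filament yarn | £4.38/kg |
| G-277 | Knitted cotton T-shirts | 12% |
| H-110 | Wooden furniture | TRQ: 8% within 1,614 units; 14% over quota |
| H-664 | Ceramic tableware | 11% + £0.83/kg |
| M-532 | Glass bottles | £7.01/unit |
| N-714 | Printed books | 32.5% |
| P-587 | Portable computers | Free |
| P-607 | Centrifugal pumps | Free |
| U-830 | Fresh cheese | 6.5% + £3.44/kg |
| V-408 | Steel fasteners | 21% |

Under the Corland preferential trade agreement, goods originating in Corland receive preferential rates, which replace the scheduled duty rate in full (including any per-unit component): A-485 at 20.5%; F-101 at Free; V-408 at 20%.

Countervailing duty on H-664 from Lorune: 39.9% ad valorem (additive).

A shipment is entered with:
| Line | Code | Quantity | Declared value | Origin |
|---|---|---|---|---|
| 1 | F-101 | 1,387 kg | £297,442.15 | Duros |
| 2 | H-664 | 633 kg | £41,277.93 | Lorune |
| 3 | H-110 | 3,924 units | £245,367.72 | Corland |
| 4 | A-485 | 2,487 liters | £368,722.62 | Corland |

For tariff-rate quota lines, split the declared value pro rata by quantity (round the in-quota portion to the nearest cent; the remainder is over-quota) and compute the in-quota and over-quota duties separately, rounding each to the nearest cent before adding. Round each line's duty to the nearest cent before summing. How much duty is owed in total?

£131,495.13

Line 1 (F-101, Duros, 1,387 kg, £297,442.15):
Base rate for F-101 is £4.38/kg.
F-101 has an FTA preferential rate, but origin Duros is not Corland; base rate stands.
Duty = 1,387 × £4.38 = £6,075.06.
Line 2 (H-664, Lorune, 633 kg, £41,277.93):
Base rate for H-664 is 11% + £0.83/kg.
Additional duty on H-664 from Lorune: +39.9%. Applied ad valorem rate: 11% + 39.9% = 50.9%.
Duty = £41,277.93 × 50.9% + 633 × £0.83 = £21,535.86.
Line 3 (H-110, Corland, 3,924 units, £245,367.72):
Code H-110 is under a tariff-rate quota (threshold 1,614 units). In-quota: 1,614 units at 8%; over-quota: 2,310 units at 14%.
Pro-rata value split: in-quota = £245,367.72 × 1,614/3,924 = £100,923.42; over-quota = £245,367.72 − £100,923.42 = £144,444.30.
In-quota duty = £100,923.42 × 8% = £8,073.87. Over-quota duty = £144,444.30 × 14% = £20,222.20.
Line duty = £8,073.87 + £20,222.20 = £28,296.07.
Line 4 (A-485, Corland, 2,487 liters, £368,722.62):
Base rate for A-485 is 30%.
Origin Corland qualifies under the Coron–Corland agreement and A-485 is covered: preferential rate 20.5% applies instead.
Duty = £368,722.62 × 20.5% = £75,588.14.
Total = £6,075.06 + £21,535.86 + £28,296.07 + £75,588.14 = £131,495.13.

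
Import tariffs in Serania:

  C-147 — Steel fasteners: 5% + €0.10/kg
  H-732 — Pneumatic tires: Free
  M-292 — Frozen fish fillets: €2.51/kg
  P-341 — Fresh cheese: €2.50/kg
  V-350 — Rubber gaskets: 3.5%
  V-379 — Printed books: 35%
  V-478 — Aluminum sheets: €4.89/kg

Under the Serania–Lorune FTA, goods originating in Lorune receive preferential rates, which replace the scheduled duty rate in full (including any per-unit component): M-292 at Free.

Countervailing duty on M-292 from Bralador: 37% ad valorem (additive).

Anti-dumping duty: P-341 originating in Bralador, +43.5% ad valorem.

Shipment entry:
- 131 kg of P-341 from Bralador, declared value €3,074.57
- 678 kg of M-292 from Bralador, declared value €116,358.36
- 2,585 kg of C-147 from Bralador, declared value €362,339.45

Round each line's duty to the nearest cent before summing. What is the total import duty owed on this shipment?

€64,794.78

Line 1 (P-341, Bralador, 131 kg, €3,074.57):
Base rate for P-341 is €2.50/kg.
Additional duty on P-341 from Bralador: +43.5% ad valorem. Applied ad valorem rate = 43.5%.
Duty = €3,074.57 × 43.5% + 131 × €2.50 = €1,664.94.
Line 2 (M-292, Bralador, 678 kg, €116,358.36):
Base rate for M-292 is €2.51/kg.
M-292 has an FTA preferential rate, but origin Bralador is not Lorune; base rate stands.
Additional duty on M-292 from Bralador: +37% ad valorem. Applied ad valorem rate = 37%.
Duty = €116,358.36 × 37% + 678 × €2.51 = €44,754.37.
Line 3 (C-147, Bralador, 2,585 kg, €362,339.45):
Base rate for C-147 is 5% + €0.10/kg.
Duty = €362,339.45 × 5% + 2,585 × €0.10 = €18,375.47.
Total = €1,664.94 + €44,754.37 + €18,375.47 = €64,794.78.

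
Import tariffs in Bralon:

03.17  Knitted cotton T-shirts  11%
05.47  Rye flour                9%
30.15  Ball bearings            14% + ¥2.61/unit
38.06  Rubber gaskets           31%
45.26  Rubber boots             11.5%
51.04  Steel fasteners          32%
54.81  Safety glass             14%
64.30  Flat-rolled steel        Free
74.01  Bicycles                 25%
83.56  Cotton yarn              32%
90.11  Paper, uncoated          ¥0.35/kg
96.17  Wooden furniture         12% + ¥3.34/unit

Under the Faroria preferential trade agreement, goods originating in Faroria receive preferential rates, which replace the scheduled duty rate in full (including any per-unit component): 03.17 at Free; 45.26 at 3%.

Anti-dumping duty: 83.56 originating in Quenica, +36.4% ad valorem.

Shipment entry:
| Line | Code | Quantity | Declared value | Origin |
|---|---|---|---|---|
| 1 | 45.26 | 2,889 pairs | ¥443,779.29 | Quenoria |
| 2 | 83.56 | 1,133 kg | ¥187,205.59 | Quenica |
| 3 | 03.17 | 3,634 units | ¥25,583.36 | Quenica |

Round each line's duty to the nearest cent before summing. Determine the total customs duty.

Line 1 (45.26, Quenoria, 2,889 pairs, ¥443,779.29):
Base rate for 45.26 is 11.5%.
45.26 has an FTA preferential rate, but origin Quenoria is not Faroria; base rate stands.
Duty = ¥443,779.29 × 11.5% = ¥51,034.62.
Line 2 (83.56, Quenica, 1,133 kg, ¥187,205.59):
Base rate for 83.56 is 32%.
Additional duty on 83.56 from Quenica: +36.4%. Applied ad valorem rate: 32% + 36.4% = 68.4%.
Duty = ¥187,205.59 × 68.4% = ¥128,048.62.
Line 3 (03.17, Quenica, 3,634 units, ¥25,583.36):
Base rate for 03.17 is 11%.
03.17 has an FTA preferential rate, but origin Quenica is not Faroria; base rate stands.
Duty = ¥25,583.36 × 11% = ¥2,814.17.
Total = ¥51,034.62 + ¥128,048.62 + ¥2,814.17 = ¥181,897.41.

¥181,897.41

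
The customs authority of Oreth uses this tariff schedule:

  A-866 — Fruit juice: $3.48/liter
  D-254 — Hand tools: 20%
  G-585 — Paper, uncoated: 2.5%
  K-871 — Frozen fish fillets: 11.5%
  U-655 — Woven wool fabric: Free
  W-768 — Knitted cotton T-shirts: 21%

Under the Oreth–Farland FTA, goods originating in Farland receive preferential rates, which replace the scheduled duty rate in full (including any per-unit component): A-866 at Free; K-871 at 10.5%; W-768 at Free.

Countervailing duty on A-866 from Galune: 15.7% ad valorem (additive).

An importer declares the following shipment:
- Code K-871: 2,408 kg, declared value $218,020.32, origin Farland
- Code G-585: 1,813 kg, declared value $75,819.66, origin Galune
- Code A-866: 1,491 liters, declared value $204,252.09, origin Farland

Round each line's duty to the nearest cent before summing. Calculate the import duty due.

$24,787.62

Line 1 (K-871, Farland, 2,408 kg, $218,020.32):
Base rate for K-871 is 11.5%.
Origin Farland qualifies under the Oreth–Farland agreement and K-871 is covered: preferential rate 10.5% applies instead.
Duty = $218,020.32 × 10.5% = $22,892.13.
Line 2 (G-585, Galune, 1,813 kg, $75,819.66):
Base rate for G-585 is 2.5%.
Duty = $75,819.66 × 2.5% = $1,895.49.
Line 3 (A-866, Farland, 1,491 liters, $204,252.09):
Base rate for A-866 is $3.48/liter.
Origin Farland qualifies under the Oreth–Farland agreement and A-866 is covered: preferential rate Free applies instead.
The additional-duty order on A-866 targets Galune, not Farland; it does not apply.
Duty = $204,252.09 × 0% = $0.00.
Total = $22,892.13 + $1,895.49 + $0.00 = $24,787.62.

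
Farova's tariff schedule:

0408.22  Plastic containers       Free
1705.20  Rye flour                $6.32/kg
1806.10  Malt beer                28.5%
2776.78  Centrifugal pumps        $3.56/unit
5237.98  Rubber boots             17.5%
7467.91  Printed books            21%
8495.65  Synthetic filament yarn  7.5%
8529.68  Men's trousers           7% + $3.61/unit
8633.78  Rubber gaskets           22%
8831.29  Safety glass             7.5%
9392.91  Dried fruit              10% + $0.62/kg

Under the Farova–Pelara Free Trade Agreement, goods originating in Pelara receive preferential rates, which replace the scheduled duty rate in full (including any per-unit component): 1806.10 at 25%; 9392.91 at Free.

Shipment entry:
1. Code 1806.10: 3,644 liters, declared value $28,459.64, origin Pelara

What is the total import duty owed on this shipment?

$7,114.91

Line 1 (1806.10, Pelara, 3,644 liters, $28,459.64):
Base rate for 1806.10 is 28.5%.
Origin Pelara qualifies under the Farova–Pelara agreement and 1806.10 is covered: preferential rate 25% applies instead.
Duty = $28,459.64 × 25% = $7,114.91.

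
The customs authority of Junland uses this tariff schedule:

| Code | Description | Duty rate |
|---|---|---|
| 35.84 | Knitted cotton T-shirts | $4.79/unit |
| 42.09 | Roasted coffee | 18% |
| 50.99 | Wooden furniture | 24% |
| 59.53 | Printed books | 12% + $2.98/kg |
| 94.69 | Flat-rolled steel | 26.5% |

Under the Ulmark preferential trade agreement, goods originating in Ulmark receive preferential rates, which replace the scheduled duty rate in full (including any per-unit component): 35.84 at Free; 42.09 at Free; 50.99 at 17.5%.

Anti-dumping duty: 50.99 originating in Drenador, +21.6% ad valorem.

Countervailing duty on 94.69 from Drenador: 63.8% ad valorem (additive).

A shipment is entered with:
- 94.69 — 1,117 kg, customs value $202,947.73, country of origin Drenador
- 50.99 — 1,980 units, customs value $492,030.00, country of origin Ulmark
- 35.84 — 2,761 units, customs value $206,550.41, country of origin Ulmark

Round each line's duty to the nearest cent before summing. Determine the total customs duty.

$269,367.05

Line 1 (94.69, Drenador, 1,117 kg, $202,947.73):
Base rate for 94.69 is 26.5%.
Additional duty on 94.69 from Drenador: +63.8%. Applied ad valorem rate: 26.5% + 63.8% = 90.3%.
Duty = $202,947.73 × 90.3% = $183,261.80.
Line 2 (50.99, Ulmark, 1,980 units, $492,030.00):
Base rate for 50.99 is 24%.
Origin Ulmark qualifies under the Junland–Ulmark agreement and 50.99 is covered: preferential rate 17.5% applies instead.
The additional-duty order on 50.99 targets Drenador, not Ulmark; it does not apply.
Duty = $492,030.00 × 17.5% = $86,105.25.
Line 3 (35.84, Ulmark, 2,761 units, $206,550.41):
Base rate for 35.84 is $4.79/unit.
Origin Ulmark qualifies under the Junland–Ulmark agreement and 35.84 is covered: preferential rate Free applies instead.
Duty = $206,550.41 × 0% = $0.00.
Total = $183,261.80 + $86,105.25 + $0.00 = $269,367.05.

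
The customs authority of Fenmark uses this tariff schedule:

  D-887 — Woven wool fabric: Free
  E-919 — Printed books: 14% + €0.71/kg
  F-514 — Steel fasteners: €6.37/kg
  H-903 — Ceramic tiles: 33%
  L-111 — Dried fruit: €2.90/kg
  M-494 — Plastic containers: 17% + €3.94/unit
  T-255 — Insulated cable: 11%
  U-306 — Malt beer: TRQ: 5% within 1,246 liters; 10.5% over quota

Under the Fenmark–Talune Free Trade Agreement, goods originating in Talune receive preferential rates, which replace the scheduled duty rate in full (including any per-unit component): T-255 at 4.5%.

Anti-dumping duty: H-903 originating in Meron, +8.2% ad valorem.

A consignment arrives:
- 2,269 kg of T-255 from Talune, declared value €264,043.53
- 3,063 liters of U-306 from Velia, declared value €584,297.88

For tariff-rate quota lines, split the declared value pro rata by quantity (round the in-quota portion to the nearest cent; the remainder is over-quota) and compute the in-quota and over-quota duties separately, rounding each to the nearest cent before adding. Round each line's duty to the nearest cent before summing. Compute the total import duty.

Line 1 (T-255, Talune, 2,269 kg, €264,043.53):
Base rate for T-255 is 11%.
Origin Talune qualifies under the Fenmark–Talune agreement and T-255 is covered: preferential rate 4.5% applies instead.
Duty = €264,043.53 × 4.5% = €11,881.96.
Line 2 (U-306, Velia, 3,063 liters, €584,297.88):
Code U-306 is under a tariff-rate quota (threshold 1,246 liters). In-quota: 1,246 liters at 5%; over-quota: 1,817 liters at 10.5%.
Pro-rata value split: in-quota = €584,297.88 × 1,246/3,063 = €237,686.96; over-quota = €584,297.88 − €237,686.96 = €346,610.92.
In-quota duty = €237,686.96 × 5% = €11,884.35. Over-quota duty = €346,610.92 × 10.5% = €36,394.15.
Line duty = €11,884.35 + €36,394.15 = €48,278.50.
Total = €11,881.96 + €48,278.50 = €60,160.46.

€60,160.46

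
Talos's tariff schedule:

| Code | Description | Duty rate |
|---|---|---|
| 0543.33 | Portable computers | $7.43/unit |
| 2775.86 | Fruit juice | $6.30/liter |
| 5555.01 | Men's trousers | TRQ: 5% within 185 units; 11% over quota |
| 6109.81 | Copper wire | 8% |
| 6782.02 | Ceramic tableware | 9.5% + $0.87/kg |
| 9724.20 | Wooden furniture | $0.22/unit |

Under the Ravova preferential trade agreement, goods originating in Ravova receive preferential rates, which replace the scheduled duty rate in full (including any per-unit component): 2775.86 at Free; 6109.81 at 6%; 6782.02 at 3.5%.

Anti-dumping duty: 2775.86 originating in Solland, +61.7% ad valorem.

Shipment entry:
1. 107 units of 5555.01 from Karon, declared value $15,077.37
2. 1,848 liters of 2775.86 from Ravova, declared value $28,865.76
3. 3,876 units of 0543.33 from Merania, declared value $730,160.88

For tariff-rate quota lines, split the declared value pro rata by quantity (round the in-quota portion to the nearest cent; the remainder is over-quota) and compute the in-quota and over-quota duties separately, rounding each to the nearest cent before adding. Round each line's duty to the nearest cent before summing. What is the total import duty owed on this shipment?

$29,552.55

Line 1 (5555.01, Karon, 107 units, $15,077.37):
Code 5555.01 is under a tariff-rate quota (threshold 185 units). Quantity 107 units is within the quota, so the in-quota rate 5% applies to the full value.
Duty = $15,077.37 × 5% = $753.87.
Line 2 (2775.86, Ravova, 1,848 liters, $28,865.76):
Base rate for 2775.86 is $6.30/liter.
Origin Ravova qualifies under the Talos–Ravova agreement and 2775.86 is covered: preferential rate Free applies instead.
The additional-duty order on 2775.86 targets Solland, not Ravova; it does not apply.
Duty = $28,865.76 × 0% = $0.00.
Line 3 (0543.33, Merania, 3,876 units, $730,160.88):
Base rate for 0543.33 is $7.43/unit.
Duty = 3,876 × $7.43 = $28,798.68.
Total = $753.87 + $0.00 + $28,798.68 = $29,552.55.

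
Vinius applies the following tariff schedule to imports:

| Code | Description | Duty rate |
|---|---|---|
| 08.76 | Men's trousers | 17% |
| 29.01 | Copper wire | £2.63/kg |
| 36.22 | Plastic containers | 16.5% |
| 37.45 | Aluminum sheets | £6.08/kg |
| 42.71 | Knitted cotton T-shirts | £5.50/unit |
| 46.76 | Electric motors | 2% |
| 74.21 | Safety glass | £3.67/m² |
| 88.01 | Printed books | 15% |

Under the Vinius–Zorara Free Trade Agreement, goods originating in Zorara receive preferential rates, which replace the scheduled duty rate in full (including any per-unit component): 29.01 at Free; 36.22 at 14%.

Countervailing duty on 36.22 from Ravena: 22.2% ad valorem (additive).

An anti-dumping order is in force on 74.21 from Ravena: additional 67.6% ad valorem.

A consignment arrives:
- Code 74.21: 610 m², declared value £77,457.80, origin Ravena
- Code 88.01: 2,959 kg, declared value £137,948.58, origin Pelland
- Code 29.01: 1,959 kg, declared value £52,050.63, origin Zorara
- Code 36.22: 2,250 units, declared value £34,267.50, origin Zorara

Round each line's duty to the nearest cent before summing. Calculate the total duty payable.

£80,089.91

Line 1 (74.21, Ravena, 610 m², £77,457.80):
Base rate for 74.21 is £3.67/m².
Additional duty on 74.21 from Ravena: +67.6% ad valorem. Applied ad valorem rate = 67.6%.
Duty = £77,457.80 × 67.6% + 610 × £3.67 = £54,600.17.
Line 2 (88.01, Pelland, 2,959 kg, £137,948.58):
Base rate for 88.01 is 15%.
Duty = £137,948.58 × 15% = £20,692.29.
Line 3 (29.01, Zorara, 1,959 kg, £52,050.63):
Base rate for 29.01 is £2.63/kg.
Origin Zorara qualifies under the Vinius–Zorara agreement and 29.01 is covered: preferential rate Free applies instead.
Duty = £52,050.63 × 0% = £0.00.
Line 4 (36.22, Zorara, 2,250 units, £34,267.50):
Base rate for 36.22 is 16.5%.
Origin Zorara qualifies under the Vinius–Zorara agreement and 36.22 is covered: preferential rate 14% applies instead.
The additional-duty order on 36.22 targets Ravena, not Zorara; it does not apply.
Duty = £34,267.50 × 14% = £4,797.45.
Total = £54,600.17 + £20,692.29 + £0.00 + £4,797.45 = £80,089.91.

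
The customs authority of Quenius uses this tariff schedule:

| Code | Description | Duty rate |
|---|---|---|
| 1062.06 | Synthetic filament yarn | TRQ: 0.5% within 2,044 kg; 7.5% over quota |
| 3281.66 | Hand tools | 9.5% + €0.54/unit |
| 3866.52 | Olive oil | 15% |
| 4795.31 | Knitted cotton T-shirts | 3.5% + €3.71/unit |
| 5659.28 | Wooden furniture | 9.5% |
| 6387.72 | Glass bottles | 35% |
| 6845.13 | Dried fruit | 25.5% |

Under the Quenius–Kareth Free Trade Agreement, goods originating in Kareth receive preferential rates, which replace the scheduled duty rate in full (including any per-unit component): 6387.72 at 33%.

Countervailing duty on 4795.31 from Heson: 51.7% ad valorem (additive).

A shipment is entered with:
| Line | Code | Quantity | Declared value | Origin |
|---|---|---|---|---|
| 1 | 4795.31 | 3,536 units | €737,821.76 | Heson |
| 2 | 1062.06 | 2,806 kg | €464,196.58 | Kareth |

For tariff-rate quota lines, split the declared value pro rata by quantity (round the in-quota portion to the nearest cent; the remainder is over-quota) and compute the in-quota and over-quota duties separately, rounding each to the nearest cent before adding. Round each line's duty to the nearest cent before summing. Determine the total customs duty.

€431,541.18

Line 1 (4795.31, Heson, 3,536 units, €737,821.76):
Base rate for 4795.31 is 3.5% + €3.71/unit.
Additional duty on 4795.31 from Heson: +51.7%. Applied ad valorem rate: 3.5% + 51.7% = 55.2%.
Duty = €737,821.76 × 55.2% + 3,536 × €3.71 = €420,396.17.
Line 2 (1062.06, Kareth, 2,806 kg, €464,196.58):
Code 1062.06 is under a tariff-rate quota (threshold 2,044 kg). In-quota: 2,044 kg at 0.5%; over-quota: 762 kg at 7.5%.
Pro-rata value split: in-quota = €464,196.58 × 2,044/2,806 = €338,138.92; over-quota = €464,196.58 − €338,138.92 = €126,057.66.
In-quota duty = €338,138.92 × 0.5% = €1,690.69. Over-quota duty = €126,057.66 × 7.5% = €9,454.32.
Line duty = €1,690.69 + €9,454.32 = €11,145.01.
Total = €420,396.17 + €11,145.01 = €431,541.18.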